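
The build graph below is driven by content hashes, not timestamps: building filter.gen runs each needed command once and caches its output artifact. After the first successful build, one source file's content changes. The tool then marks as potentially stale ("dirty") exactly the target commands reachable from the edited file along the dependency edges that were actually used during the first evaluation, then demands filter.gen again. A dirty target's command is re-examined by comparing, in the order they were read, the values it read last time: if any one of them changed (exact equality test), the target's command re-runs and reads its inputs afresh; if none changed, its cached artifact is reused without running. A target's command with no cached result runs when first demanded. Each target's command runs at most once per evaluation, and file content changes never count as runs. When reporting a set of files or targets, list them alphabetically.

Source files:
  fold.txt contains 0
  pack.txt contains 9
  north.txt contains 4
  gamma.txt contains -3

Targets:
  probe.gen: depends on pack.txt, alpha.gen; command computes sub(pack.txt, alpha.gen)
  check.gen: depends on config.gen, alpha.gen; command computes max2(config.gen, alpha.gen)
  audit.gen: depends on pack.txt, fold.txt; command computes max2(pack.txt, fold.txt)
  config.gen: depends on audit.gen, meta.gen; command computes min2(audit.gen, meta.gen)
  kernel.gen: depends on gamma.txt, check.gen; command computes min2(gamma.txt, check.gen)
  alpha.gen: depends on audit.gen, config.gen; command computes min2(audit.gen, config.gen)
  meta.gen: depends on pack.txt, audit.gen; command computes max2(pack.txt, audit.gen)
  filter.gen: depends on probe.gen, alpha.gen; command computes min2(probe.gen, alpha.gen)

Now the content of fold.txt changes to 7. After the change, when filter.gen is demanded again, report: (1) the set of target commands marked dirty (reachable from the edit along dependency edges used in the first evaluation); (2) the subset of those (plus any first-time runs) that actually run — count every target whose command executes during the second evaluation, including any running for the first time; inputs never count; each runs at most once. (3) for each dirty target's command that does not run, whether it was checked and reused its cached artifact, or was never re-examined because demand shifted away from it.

Initial pass — values computed on the first demand:
  audit.gen = max2(9, 0) = 9
  meta.gen = max2(9, 9) = 9
  config.gen = min2(9, 9) = 9
  alpha.gen = min2(9, 9) = 9
  probe.gen = sub(9, 9) = 0
  filter.gen = min2(0, 9) = 0

Second demand — change propagation:
  audit.gen: re-runs because fold.txt 0->7; new result 9 (unchanged).
  meta.gen: re-examined; everything it read last time is the same (pack.txt unchanged, audit.gen unchanged) — cache 9 kept, no run.
  config.gen: re-examined; everything it read last time is the same (audit.gen unchanged, meta.gen unchanged) — cache 9 kept, no run.
  alpha.gen: re-examined; everything it read last time is the same (audit.gen unchanged, config.gen unchanged) — cache 9 kept, no run.
  probe.gen: re-examined; everything it read last time is the same (pack.txt unchanged, alpha.gen unchanged) — cache 0 kept, no run.
  filter.gen: re-examined; everything it read last time is the same (probe.gen unchanged, alpha.gen unchanged) — cache 0 kept, no run.

The important point: audit.gen recomputes to an identical value, and the output ends up unchanged.

Dirty set: alpha.gen, audit.gen, config.gen, filter.gen, meta.gen, probe.gen.
Run set: audit.gen (1 run).
Re-examined without running (cache reused): alpha.gen, config.gen, filter.gen, meta.gen, probe.gen.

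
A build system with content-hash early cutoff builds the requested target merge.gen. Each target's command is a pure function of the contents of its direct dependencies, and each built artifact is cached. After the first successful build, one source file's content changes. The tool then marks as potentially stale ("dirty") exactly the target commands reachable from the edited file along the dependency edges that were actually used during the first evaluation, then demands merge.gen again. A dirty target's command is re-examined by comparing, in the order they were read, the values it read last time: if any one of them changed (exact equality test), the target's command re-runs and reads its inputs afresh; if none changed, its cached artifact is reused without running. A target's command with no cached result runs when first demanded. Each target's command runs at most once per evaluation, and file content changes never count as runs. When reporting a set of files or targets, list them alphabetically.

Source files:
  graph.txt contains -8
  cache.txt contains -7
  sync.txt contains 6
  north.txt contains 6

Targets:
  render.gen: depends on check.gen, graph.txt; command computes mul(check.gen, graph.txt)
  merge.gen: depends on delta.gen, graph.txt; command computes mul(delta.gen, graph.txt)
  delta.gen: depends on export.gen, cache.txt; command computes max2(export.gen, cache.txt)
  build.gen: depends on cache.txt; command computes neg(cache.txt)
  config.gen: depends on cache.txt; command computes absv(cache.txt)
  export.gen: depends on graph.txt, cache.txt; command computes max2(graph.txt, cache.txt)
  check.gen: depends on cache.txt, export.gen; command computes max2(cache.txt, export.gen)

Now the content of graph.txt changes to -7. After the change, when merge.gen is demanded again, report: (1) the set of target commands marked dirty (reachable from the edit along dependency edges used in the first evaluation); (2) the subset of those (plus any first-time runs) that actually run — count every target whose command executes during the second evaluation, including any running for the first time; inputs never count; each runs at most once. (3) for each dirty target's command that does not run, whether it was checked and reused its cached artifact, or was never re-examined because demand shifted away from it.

Marked dirty: delta.gen, export.gen, merge.gen.
Target commands that run: export.gen, merge.gen — 2 in total.
Checked but reused from cache: delta.gen.
Key observation: the cutoff stops propagation at delta.gen — its inputs' values are unchanged, so it reuses its cache.

First evaluation (everything demanded from the output):
  export.gen = max2(-8, -7) = -7
  delta.gen = max2(-7, -7) = -7
  merge.gen = mul(-7, -8) = 56

Propagation after the edit:
  export.gen: runs — graph.txt -8->-7; result -7 (same value as before).
  delta.gen: checked — values it read are unchanged (export.gen unchanged, cache.txt unchanged); reused cached -7 without running.
  merge.gen: runs — graph.txt -8->-7; result 49.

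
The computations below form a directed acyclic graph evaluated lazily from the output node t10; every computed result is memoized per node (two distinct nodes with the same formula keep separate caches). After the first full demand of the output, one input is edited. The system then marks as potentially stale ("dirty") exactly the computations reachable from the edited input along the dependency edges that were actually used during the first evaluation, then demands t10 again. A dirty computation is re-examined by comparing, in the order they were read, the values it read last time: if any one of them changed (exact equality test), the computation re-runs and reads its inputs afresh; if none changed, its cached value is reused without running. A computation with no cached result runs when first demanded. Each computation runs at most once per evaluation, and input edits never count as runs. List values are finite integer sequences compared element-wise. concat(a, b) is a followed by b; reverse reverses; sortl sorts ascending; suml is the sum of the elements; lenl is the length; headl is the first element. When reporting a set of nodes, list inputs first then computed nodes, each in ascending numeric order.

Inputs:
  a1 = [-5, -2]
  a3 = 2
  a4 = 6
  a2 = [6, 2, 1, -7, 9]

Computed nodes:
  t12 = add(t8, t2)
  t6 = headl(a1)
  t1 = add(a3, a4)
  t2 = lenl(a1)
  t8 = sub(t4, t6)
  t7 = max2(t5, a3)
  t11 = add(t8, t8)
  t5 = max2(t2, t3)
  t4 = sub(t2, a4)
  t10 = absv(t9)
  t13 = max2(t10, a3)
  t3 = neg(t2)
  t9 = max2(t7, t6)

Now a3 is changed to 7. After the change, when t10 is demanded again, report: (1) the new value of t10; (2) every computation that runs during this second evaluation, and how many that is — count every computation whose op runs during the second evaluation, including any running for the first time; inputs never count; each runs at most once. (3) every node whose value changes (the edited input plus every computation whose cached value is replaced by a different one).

Demanding t10 again yields 7.
3 computations run: t7, t9, t10.
The nodes whose values change: a3, t7, t9, t10.

First demand of the output computes:
  t2 = lenl([-5, -2]) = 2
  t3 = neg(2) = -2
  t5 = max2(2, -2) = 2
  t6 = headl([-5, -2]) = -5
  t7 = max2(2, 2) = 2
  t9 = max2(2, -5) = 2
  t10 = absv(2) = 2

After the edit, cleaning proceeds:
  t7: a read changed (a3 2->7) — executes, giving 7.
  t9: a read changed (t7 2->7) — executes, giving 7.
  t10: a read changed (t9 2->7) — executes, giving 7.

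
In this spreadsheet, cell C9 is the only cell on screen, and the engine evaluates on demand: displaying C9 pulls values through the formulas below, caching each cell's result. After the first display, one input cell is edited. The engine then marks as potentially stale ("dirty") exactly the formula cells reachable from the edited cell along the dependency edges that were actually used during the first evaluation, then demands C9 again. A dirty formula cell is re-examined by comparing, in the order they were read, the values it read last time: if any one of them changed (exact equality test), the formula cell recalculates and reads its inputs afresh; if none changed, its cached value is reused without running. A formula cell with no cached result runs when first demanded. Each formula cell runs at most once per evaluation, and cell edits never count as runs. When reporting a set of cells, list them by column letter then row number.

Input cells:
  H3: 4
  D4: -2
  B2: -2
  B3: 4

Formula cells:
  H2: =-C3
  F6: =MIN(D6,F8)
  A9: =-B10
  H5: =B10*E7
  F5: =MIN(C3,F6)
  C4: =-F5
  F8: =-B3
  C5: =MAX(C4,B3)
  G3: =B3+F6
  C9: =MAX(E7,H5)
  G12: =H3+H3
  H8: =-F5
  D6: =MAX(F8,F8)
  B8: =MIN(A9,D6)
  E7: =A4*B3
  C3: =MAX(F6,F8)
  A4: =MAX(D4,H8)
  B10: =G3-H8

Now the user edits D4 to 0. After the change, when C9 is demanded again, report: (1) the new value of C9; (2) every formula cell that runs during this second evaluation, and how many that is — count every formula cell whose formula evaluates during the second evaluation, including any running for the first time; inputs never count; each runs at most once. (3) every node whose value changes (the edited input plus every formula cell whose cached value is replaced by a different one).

C9 now evaluates to 16.
Run set: A4 (1 run).
Changed values: D4.
The important point: A4 recomputes to an identical value, and the output ends up unchanged.

Initial pass — values computed on the first demand:
  F8 = -(4) = -4
  D6 = MAX(-4, -4) = -4
  F6 = MIN(-4, -4) = -4
  C3 = MAX(-4, -4) = -4
  F5 = MIN(-4, -4) = -4
  G3 = 4 + -4 = 0
  H8 = -(-4) = 4
  A4 = MAX(-2, 4) = 4
  B10 = 0 - 4 = -4
  E7 = 4 * 4 = 16
  H5 = -4 * 16 = -64
  C9 = MAX(16, -64) = 16

Second demand — change propagation:
  A4: re-runs because D4 -2->0; new result 4 (unchanged).
  E7: re-examined; everything it read last time is the same (A4 unchanged, B3 unchanged) — cache 16 kept, no run.
  H5: re-examined; everything it read last time is the same (B10 unchanged, E7 unchanged) — cache -64 kept, no run.
  C9: re-examined; everything it read last time is the same (E7 unchanged, H5 unchanged) — cache 16 kept, no run.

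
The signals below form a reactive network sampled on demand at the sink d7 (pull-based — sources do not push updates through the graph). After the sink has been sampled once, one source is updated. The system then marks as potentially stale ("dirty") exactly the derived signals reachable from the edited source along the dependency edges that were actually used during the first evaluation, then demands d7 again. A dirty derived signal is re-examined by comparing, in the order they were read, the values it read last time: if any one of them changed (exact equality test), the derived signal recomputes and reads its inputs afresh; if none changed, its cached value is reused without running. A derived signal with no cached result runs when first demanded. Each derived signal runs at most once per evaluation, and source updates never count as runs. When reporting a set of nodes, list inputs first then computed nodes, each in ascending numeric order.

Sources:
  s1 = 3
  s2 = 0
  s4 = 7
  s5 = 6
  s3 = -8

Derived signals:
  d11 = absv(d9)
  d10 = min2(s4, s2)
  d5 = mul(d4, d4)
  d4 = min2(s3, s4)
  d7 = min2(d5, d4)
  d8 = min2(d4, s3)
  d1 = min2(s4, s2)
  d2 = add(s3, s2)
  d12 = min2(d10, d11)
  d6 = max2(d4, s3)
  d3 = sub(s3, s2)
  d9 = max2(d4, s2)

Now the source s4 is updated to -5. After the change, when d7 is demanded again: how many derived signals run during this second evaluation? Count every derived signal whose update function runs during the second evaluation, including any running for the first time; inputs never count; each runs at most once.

Initial pass — values computed on the first demand:
  d4 = min2(-8, 7) = -8
  d5 = mul(-8, -8) = 64
  d7 = min2(64, -8) = -8

Second demand — change propagation:
  d4: re-runs because s4 7->-5; new result -8 (unchanged).
  d5: re-examined; everything it read last time is the same (d4 unchanged, d4 unchanged) — cache 64 kept, no run.
  d7: re-examined; everything it read last time is the same (d5 unchanged, d4 unchanged) — cache -8 kept, no run.

The important point: d4 recomputes to an identical value, and the output ends up unchanged.

Run set: d4 (1 run).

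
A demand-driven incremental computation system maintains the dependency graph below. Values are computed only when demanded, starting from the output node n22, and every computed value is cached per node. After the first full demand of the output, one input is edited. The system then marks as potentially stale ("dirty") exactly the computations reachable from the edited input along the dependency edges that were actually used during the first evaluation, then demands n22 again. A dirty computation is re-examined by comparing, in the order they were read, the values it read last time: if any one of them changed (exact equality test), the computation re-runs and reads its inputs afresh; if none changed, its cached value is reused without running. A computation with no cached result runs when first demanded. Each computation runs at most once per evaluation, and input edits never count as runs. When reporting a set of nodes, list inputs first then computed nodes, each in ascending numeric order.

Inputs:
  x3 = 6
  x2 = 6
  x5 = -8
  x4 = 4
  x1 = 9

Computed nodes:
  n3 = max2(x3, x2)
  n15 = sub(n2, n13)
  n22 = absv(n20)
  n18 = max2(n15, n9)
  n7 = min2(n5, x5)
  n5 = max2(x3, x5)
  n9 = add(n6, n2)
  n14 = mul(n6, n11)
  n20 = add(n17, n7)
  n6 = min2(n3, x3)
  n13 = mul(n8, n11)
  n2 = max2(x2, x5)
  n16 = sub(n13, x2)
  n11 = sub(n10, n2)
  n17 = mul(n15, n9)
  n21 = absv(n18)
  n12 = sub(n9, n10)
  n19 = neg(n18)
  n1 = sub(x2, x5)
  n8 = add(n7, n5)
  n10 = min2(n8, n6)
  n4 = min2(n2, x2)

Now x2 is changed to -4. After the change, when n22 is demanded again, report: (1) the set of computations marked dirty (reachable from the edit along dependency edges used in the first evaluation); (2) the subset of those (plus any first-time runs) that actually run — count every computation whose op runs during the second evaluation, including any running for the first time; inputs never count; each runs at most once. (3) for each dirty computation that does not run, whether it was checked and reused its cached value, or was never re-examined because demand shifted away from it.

Marked dirty: n2, n3, n6, n9, n10, n11, n13, n15, n17, n20, n22.
Computations that run: n2, n3, n9, n11, n13, n15, n17, n20, n22 — 9 in total.
Checked but reused from cache: n6, n10.
Key observation: the cutoff stops propagation at n6 — its inputs' values are unchanged, so it reuses its cache.

First evaluation (everything demanded from the output):
  n2 = max2(6, -8) = 6
  n3 = max2(6, 6) = 6
  n5 = max2(6, -8) = 6
  n6 = min2(6, 6) = 6
  n7 = min2(6, -8) = -8
  n8 = add(-8, 6) = -2
  n9 = add(6, 6) = 12
  n10 = min2(-2, 6) = -2
  n11 = sub(-2, 6) = -8
  n13 = mul(-2, -8) = 16
  n15 = sub(6, 16) = -10
  n17 = mul(-10, 12) = -120
  n20 = add(-120, -8) = -128
  n22 = absv(-128) = 128

Propagation after the edit:
  n2: runs — x2 6->-4; result -4.
  n3: runs — x2 6->-4; result 6 (same value as before).
  n6: checked — values it read are unchanged (n3 unchanged, x3 unchanged); reused cached 6 without running.
  n9: runs — n2 6->-4; result 2.
  n10: checked — values it read are unchanged (n8 unchanged, n6 unchanged); reused cached -2 without running.
  n11: runs — n2 6->-4; result 2.
  n13: runs — n11 -8->2; result -4.
  n15: runs — n2 6->-4; n13 16->-4; result 0.
  n17: runs — n15 -10->0; n9 12->2; result 0.
  n20: runs — n17 -120->0; result -8.
  n22: runs — n20 -128->-8; result 8.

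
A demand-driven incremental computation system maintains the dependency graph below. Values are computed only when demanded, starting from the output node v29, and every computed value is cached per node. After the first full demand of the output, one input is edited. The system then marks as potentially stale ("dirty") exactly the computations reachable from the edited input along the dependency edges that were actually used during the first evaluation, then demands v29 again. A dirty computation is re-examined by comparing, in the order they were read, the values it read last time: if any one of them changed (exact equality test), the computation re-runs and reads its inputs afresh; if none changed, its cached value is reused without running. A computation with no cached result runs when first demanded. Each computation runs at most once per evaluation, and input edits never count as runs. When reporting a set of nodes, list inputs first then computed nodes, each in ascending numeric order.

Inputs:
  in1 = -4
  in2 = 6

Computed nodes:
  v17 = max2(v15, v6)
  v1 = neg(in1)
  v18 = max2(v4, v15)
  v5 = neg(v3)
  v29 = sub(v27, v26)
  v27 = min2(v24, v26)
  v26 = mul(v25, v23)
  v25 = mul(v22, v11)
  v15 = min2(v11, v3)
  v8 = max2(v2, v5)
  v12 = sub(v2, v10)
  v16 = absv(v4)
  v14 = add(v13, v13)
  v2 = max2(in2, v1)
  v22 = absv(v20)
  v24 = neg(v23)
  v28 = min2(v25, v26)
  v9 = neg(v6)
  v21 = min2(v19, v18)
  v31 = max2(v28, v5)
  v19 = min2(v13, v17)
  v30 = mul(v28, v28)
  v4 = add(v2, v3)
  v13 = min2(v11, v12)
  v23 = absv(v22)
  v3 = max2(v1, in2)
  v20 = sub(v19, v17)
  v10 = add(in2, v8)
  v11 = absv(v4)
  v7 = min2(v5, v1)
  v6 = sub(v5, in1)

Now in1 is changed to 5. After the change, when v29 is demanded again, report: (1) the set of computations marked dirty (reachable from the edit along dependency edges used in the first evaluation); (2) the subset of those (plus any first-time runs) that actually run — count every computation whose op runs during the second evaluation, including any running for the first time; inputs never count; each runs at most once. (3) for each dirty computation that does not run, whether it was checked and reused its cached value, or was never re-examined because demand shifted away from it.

Marked dirty: v1, v2, v3, v4, v5, v6, v8, v10, v11, v12, v13, v15, v17, v19, v20, v22, v23, v24, v25, v26, v27, v29.
Computations that run: v1, v2, v3, v6, v17 — 5 in total.
Checked but reused from cache: v4, v5, v8, v10, v11, v12, v13, v15, v19, v20, v22, v23, v24, v25, v26, v27, v29.
Key observation: the cutoff stops propagation at v4 — its inputs' values are unchanged, so it reuses its cache.

First evaluation (everything demanded from the output):
  v1 = neg(-4) = 4
  v2 = max2(6, 4) = 6
  v3 = max2(4, 6) = 6
  v4 = add(6, 6) = 12
  v5 = neg(6) = -6
  v6 = sub(-6, -4) = -2
  v8 = max2(6, -6) = 6
  v10 = add(6, 6) = 12
  v11 = absv(12) = 12
  v12 = sub(6, 12) = -6
  v13 = min2(12, -6) = -6
  v15 = min2(12, 6) = 6
  v17 = max2(6, -2) = 6
  v19 = min2(-6, 6) = -6
  v20 = sub(-6, 6) = -12
  v22 = absv(-12) = 12
  v23 = absv(12) = 12
  v24 = neg(12) = -12
  v25 = mul(12, 12) = 144
  v26 = mul(144, 12) = 1728
  v27 = min2(-12, 1728) = -12
  v29 = sub(-12, 1728) = -1740

Propagation after the edit:
  v1: runs — in1 -4->5; result -5.
  v2: runs — v1 4->-5; result 6 (same value as before).
  v3: runs — v1 4->-5; result 6 (same value as before).
  v4: checked — values it read are unchanged (v2 unchanged, v3 unchanged); reused cached 12 without running.
  v5: checked — values it read are unchanged (v3 unchanged); reused cached -6 without running.
  v6: runs — in1 -4->5; result -11.
  v8: checked — values it read are unchanged (v2 unchanged, v5 unchanged); reused cached 6 without running.
  v10: checked — values it read are unchanged (in2 unchanged, v8 unchanged); reused cached 12 without running.
  v11: checked — values it read are unchanged (v4 unchanged); reused cached 12 without running.
  v12: checked — values it read are unchanged (v2 unchanged, v10 unchanged); reused cached -6 without running.
  v13: checked — values it read are unchanged (v11 unchanged, v12 unchanged); reused cached -6 without running.
  v15: checked — values it read are unchanged (v11 unchanged, v3 unchanged); reused cached 6 without running.
  v17: runs — v6 -2->-11; result 6 (same value as before).
  v19: checked — values it read are unchanged (v13 unchanged, v17 unchanged); reused cached -6 without running.
  v20: checked — values it read are unchanged (v19 unchanged, v17 unchanged); reused cached -12 without running.
  v22: checked — values it read are unchanged (v20 unchanged); reused cached 12 without running.
  v23: checked — values it read are unchanged (v22 unchanged); reused cached 12 without running.
  v24: checked — values it read are unchanged (v23 unchanged); reused cached -12 without running.
  v25: checked — values it read are unchanged (v22 unchanged, v11 unchanged); reused cached 144 without running.
  v26: checked — values it read are unchanged (v25 unchanged, v23 unchanged); reused cached 1728 without running.
  v27: checked — values it read are unchanged (v24 unchanged, v26 unchanged); reused cached -12 without running.
  v29: checked — values it read are unchanged (v27 unchanged, v26 unchanged); reused cached -1740 without running.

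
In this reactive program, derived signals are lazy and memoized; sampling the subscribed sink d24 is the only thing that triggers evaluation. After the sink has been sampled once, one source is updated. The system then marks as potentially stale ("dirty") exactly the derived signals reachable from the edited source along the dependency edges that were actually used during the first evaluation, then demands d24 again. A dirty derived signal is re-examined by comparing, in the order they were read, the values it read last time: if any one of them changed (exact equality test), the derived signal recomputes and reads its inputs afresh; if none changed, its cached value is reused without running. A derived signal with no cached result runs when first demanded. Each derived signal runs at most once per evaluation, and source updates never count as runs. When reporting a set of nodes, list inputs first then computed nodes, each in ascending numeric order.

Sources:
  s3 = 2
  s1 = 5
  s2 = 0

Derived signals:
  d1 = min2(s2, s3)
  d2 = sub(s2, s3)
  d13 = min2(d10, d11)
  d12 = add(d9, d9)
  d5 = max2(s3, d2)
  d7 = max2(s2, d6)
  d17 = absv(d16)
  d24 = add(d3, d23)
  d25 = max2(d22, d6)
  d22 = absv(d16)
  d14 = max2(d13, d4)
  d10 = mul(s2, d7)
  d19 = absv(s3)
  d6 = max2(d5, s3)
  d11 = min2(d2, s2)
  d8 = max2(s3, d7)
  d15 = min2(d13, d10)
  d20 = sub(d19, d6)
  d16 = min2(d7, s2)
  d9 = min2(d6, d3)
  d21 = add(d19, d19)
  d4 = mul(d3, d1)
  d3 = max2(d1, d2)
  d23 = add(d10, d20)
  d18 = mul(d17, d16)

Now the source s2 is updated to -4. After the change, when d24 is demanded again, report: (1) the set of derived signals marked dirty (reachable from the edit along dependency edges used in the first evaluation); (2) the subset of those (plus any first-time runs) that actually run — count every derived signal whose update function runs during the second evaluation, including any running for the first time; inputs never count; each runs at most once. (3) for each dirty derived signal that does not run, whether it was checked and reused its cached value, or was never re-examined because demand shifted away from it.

The edit dirties: d1, d2, d3, d5, d6, d7, d10, d20, d23, d24.
8 derived signals run: d1, d2, d3, d5, d7, d10, d23, d24.
Cache hits after checking: d6, d20.
Note where the cutoff bites: d6 is checked, finds nothing changed, and keeps its cache.

First demand of the output computes:
  d1 = min2(0, 2) = 0
  d2 = sub(0, 2) = -2
  d3 = max2(0, -2) = 0
  d5 = max2(2, -2) = 2
  d6 = max2(2, 2) = 2
  d7 = max2(0, 2) = 2
  d10 = mul(0, 2) = 0
  d19 = absv(2) = 2
  d20 = sub(2, 2) = 0
  d23 = add(0, 0) = 0
  d24 = add(0, 0) = 0

After the edit, cleaning proceeds:
  d1: a read changed (s2 0->-4) — executes, giving -4.
  d2: a read changed (s2 0->-4) — executes, giving -6.
  d3: a read changed (d1 0->-4; d2 -2->-6) — executes, giving -4.
  d5: a read changed (d2 -2->-6) — executes, giving 2 — identical to its old value.
  d6: dirty, but its reads are unchanged (d5 unchanged, s3 unchanged); cached 2 stands.
  d7: a read changed (s2 0->-4) — executes, giving 2 — identical to its old value.
  d10: a read changed (s2 0->-4) — executes, giving -8.
  d20: dirty, but its reads are unchanged (d19 unchanged, d6 unchanged); cached 0 stands.
  d23: a read changed (d10 0->-8) — executes, giving -8.
  d24: a read changed (d3 0->-4; d23 0->-8) — executes, giving -12.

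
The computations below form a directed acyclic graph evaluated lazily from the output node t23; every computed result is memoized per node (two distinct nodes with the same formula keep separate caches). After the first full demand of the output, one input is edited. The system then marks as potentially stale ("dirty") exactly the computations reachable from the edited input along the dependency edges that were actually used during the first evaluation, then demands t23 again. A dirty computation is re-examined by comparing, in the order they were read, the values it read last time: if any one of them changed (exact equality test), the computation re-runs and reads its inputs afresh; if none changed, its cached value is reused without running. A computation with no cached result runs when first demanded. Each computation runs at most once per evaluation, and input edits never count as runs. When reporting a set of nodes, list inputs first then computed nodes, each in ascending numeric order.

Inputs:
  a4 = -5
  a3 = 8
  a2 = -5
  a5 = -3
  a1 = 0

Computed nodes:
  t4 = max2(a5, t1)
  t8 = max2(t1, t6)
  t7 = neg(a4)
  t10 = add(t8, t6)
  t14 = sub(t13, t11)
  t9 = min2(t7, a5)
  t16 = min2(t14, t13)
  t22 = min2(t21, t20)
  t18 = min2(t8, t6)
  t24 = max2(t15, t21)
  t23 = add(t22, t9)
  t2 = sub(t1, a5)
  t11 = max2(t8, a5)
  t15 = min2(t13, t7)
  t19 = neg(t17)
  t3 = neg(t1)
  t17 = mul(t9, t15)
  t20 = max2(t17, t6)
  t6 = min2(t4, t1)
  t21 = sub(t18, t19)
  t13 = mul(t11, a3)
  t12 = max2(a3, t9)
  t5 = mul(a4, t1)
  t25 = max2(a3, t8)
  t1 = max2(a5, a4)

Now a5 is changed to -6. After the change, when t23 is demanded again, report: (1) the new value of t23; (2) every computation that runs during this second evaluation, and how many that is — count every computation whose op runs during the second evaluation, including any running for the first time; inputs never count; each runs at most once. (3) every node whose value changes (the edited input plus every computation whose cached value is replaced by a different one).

Demanding t23 again yields 229.
15 computations run: t1, t4, t6, t8, t9, t11, t13, t15, t17, t18, t19, t20, t21, t22, t23.
The nodes whose values change: a5, t1, t4, t6, t8, t9, t11, t13, t15, t17, t18, t19, t20, t21, t22, t23.

First demand of the output computes:
  t1 = max2(-3, -5) = -3
  t4 = max2(-3, -3) = -3
  t6 = min2(-3, -3) = -3
  t7 = neg(-5) = 5
  t8 = max2(-3, -3) = -3
  t9 = min2(5, -3) = -3
  t11 = max2(-3, -3) = -3
  t13 = mul(-3, 8) = -24
  t15 = min2(-24, 5) = -24
  t17 = mul(-3, -24) = 72
  t18 = min2(-3, -3) = -3
  t19 = neg(72) = -72
  t20 = max2(72, -3) = 72
  t21 = sub(-3, -72) = 69
  t22 = min2(69, 72) = 69
  t23 = add(69, -3) = 66

After the edit, cleaning proceeds:
  t1: a read changed (a5 -3->-6) — executes, giving -5.
  t4: a read changed (a5 -3->-6; t1 -3->-5) — executes, giving -5.
  t6: a read changed (t4 -3->-5; t1 -3->-5) — executes, giving -5.
  t8: a read changed (t1 -3->-5; t6 -3->-5) — executes, giving -5.
  t9: a read changed (a5 -3->-6) — executes, giving -6.
  t11: a read changed (t8 -3->-5; a5 -3->-6) — executes, giving -5.
  t13: a read changed (t11 -3->-5) — executes, giving -40.
  t15: a read changed (t13 -24->-40) — executes, giving -40.
  t17: a read changed (t9 -3->-6; t15 -24->-40) — executes, giving 240.
  t18: a read changed (t8 -3->-5; t6 -3->-5) — executes, giving -5.
  t19: a read changed (t17 72->240) — executes, giving -240.
  t20: a read changed (t17 72->240; t6 -3->-5) — executes, giving 240.
  t21: a read changed (t18 -3->-5; t19 -72->-240) — executes, giving 235.
  t22: a read changed (t21 69->235; t20 72->240) — executes, giving 235.
  t23: a read changed (t22 69->235; t9 -3->-6) — executes, giving 229.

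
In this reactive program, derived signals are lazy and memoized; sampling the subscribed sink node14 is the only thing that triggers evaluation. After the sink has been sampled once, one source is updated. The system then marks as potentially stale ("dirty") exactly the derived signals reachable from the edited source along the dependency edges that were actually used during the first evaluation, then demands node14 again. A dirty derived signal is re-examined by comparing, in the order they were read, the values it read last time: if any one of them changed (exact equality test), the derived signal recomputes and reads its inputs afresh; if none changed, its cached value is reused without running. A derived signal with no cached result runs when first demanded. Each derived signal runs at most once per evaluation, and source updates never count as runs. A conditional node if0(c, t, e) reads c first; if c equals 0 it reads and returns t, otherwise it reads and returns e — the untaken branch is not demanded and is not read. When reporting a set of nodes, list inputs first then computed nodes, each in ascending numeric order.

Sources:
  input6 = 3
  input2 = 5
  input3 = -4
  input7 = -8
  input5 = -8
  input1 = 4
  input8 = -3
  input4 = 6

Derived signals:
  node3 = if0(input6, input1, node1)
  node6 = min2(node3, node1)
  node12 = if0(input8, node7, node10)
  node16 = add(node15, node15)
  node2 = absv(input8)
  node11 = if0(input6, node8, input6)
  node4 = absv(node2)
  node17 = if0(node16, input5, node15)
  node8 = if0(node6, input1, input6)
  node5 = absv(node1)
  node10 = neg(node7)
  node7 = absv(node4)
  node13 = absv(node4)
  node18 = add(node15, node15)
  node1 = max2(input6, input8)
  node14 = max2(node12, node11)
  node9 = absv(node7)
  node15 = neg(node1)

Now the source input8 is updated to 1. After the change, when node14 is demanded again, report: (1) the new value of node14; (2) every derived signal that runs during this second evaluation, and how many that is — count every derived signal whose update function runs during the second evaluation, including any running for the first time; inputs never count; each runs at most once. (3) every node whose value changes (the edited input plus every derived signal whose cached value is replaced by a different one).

Demanding node14 again yields 3.
6 derived signals run: node2, node4, node7, node10, node12, node14.
The nodes whose values change: input8, node2, node4, node7, node10, node12.

First demand of the output computes:
  node2 = absv(-3) = 3
  node4 = absv(3) = 3
  node7 = absv(3) = 3
  node10 = neg(3) = -3
  node11 = if0(input6=3 -> else branch input6) = 3
  node12 = if0(input8=-3 -> else branch node10) = -3
  node14 = max2(-3, 3) = 3

After the edit, cleaning proceeds:
  node2: a read changed (input8 -3->1) — executes, giving 1.
  node4: a read changed (node2 3->1) — executes, giving 1.
  node7: a read changed (node4 3->1) — executes, giving 1.
  node10: a read changed (node7 3->1) — executes, giving -1.
  node12: a read changed (input8 -3->1; node10 -3->-1) — executes, giving -1.
  node14: a read changed (node12 -3->-1) — executes, giving 3 — identical to its old value.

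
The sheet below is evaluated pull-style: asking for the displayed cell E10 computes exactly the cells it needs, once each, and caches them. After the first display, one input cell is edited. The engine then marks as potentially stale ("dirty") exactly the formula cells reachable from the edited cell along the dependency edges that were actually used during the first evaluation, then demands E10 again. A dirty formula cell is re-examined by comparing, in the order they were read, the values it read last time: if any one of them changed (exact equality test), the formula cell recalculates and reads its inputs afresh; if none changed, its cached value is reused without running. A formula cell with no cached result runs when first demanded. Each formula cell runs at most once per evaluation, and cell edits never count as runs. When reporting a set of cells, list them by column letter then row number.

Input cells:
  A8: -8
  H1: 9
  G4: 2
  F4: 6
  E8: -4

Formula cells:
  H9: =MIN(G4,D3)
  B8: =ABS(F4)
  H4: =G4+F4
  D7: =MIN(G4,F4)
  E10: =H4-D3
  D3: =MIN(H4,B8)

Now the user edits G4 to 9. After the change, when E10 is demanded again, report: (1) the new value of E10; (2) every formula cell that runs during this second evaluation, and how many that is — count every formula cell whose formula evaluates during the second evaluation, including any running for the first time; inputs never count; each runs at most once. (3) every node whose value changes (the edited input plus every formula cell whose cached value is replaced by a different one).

First demand of the output computes:
  B8 = ABS(6) = 6
  H4 = 2 + 6 = 8
  D3 = MIN(8, 6) = 6
  E10 = 8 - 6 = 2

After the edit, cleaning proceeds:
  H4: a read changed (G4 2->9) — executes, giving 15.
  D3: a read changed (H4 8->15) — executes, giving 6 — identical to its old value.
  E10: a read changed (H4 8->15) — executes, giving 9.

Demanding E10 again yields 9.
3 formula cells run: D3, E10, H4.
The nodes whose values change: E10, G4, H4.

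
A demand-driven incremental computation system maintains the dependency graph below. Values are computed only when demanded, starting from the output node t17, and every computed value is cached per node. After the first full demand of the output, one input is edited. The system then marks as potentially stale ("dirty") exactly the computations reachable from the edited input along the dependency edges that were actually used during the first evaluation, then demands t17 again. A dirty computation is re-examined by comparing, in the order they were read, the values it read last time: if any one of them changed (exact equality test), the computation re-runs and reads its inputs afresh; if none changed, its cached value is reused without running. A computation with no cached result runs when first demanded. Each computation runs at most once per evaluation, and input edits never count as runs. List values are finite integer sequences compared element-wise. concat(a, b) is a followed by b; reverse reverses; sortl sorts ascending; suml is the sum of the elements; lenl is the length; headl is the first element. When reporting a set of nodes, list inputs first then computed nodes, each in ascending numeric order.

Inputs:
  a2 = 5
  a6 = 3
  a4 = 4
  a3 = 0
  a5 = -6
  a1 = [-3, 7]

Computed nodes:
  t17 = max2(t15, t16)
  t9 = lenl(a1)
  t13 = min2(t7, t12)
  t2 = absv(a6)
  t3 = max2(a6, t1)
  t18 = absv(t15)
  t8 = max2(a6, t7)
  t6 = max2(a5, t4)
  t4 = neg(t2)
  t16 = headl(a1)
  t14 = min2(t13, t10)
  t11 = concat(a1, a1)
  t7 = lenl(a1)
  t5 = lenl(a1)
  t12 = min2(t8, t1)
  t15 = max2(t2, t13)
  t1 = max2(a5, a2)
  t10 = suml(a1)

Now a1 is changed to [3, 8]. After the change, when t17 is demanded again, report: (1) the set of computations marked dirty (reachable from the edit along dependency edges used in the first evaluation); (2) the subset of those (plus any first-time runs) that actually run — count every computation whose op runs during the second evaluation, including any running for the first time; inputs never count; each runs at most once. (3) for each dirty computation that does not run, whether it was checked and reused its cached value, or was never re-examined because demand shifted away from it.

Marked dirty: t7, t8, t12, t13, t15, t16, t17.
Computations that run: t7, t16, t17 — 3 in total.
Checked but reused from cache: t8, t12, t13, t15.
Key observation: the cutoff stops propagation at t8 — its inputs' values are unchanged, so it reuses its cache.

First evaluation (everything demanded from the output):
  t1 = max2(-6, 5) = 5
  t2 = absv(3) = 3
  t7 = lenl([-3, 7]) = 2
  t8 = max2(3, 2) = 3
  t12 = min2(3, 5) = 3
  t13 = min2(2, 3) = 2
  t15 = max2(3, 2) = 3
  t16 = headl([-3, 7]) = -3
  t17 = max2(3, -3) = 3

Propagation after the edit:
  t7: runs — a1 [-3, 7]->[3, 8]; result 2 (same value as before).
  t8: checked — values it read are unchanged (a6 unchanged, t7 unchanged); reused cached 3 without running.
  t12: checked — values it read are unchanged (t8 unchanged, t1 unchanged); reused cached 3 without running.
  t13: checked — values it read are unchanged (t7 unchanged, t12 unchanged); reused cached 2 without running.
  t15: checked — values it read are unchanged (t2 unchanged, t13 unchanged); reused cached 3 without running.
  t16: runs — a1 [-3, 7]->[3, 8]; result 3.
  t17: runs — t16 -3->3; result 3 (same value as before).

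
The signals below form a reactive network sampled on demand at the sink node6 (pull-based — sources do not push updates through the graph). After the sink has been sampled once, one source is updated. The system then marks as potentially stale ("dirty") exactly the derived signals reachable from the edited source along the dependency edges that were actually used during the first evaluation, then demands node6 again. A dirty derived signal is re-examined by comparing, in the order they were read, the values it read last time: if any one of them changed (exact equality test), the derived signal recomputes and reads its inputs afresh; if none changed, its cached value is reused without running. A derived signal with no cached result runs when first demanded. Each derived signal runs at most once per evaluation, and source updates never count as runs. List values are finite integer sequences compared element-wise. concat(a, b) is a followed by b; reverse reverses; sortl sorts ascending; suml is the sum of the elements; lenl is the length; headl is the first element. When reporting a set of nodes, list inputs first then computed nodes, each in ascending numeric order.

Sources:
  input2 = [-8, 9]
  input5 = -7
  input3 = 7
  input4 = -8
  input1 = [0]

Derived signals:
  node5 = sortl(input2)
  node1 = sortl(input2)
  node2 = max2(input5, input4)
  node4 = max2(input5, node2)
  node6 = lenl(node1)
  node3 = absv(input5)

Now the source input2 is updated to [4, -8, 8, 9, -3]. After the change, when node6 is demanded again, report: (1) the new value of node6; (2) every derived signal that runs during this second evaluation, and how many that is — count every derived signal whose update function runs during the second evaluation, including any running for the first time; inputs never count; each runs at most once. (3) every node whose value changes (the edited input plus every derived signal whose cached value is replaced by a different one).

Initial pass — values computed on the first demand:
  node1 = sortl([-8, 9]) = [-8, 9]
  node6 = lenl([-8, 9]) = 2

Second demand — change propagation:
  node1: re-runs because input2 [-8, 9]->[4, -8, 8, 9, -3]; new result [-8, -3, 4, 8, 9].
  node6: re-runs because node1 [-8, 9]->[-8, -3, 4, 8, 9]; new result 5.

node6 now evaluates to 5.
Run set: node1, node6 (2 run).
Changed values: input2, node1, node6.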